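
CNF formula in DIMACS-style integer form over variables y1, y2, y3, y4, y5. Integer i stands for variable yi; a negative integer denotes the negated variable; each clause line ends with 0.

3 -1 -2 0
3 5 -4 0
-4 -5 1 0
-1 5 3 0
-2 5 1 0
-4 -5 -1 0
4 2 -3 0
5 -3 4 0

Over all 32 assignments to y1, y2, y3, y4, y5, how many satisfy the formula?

9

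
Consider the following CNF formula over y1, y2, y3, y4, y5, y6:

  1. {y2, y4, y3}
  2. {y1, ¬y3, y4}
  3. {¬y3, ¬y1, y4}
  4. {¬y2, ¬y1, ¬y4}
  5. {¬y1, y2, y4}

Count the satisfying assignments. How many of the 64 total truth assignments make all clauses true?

Case analysis on y4 and y1:
  y4=T, y1=T: forces y2=F; y3, y5, y6 free → 2^3 = 8.
  y4=T, y1=F: y2, y3, y5, y6 free → 2^4 = 16.
  y4=F, y1=T: remaining (y2,y3,y5,y6) ∈ {(T,F,F,F); (T,F,F,T); (T,F,T,F); (T,F,T,T)} — 4.
  y4=F, y1=F: remaining (y2,y3,y5,y6) ∈ {(T,F,F,F); (T,F,F,T); (T,F,T,F); (T,F,T,T)} — 4.
Total: 8 + 16 + 4 + 4 = 32.

32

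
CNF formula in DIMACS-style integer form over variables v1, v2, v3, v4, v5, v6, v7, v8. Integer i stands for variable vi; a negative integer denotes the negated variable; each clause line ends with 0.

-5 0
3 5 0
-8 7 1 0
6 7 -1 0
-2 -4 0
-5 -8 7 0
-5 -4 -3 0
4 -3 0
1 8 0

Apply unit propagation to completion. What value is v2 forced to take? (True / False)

(!v5) is a unit clause: v5 = False.
In (v3 || v5), v5 is now false; v3 must hold, so v3 = True.
In (!v3 || v4), !v3 is now false; v4 must hold, so v4 = True.
In (!v4 || !v2), !v4 is now false; !v2 must hold, so v2 = False.

False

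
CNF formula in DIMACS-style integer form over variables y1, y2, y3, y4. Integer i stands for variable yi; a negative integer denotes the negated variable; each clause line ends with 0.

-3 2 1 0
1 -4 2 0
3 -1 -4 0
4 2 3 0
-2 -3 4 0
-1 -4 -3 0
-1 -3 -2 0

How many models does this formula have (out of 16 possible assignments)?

The models are:
  y1=0 y2=1 y3=0 y4=0
  y1=0 y2=1 y3=0 y4=1
  y1=0 y2=1 y3=1 y4=1
  y1=1 y2=0 y3=1 y4=0
  y1=1 y2=1 y3=0 y4=0
That's 5 in total.

5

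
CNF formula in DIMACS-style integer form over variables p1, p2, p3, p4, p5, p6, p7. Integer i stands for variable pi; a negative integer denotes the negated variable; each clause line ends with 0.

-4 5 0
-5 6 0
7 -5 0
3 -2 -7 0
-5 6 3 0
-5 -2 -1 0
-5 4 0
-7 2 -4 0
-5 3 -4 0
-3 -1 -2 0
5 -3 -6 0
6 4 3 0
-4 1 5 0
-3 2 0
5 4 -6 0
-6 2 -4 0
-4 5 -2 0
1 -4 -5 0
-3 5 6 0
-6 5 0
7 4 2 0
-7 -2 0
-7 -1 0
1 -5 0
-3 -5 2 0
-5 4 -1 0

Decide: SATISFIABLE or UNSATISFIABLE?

p5 = True:
  propagation gives p6=True, p7=True, p4=True, p2=True; an empty clause results — contradiction.
p5 = False:
  propagation gives p4=False, p6=False, p3=True; an empty clause results — contradiction.
Every branch closes, so no satisfying assignment exists.

UNSATISFIABLE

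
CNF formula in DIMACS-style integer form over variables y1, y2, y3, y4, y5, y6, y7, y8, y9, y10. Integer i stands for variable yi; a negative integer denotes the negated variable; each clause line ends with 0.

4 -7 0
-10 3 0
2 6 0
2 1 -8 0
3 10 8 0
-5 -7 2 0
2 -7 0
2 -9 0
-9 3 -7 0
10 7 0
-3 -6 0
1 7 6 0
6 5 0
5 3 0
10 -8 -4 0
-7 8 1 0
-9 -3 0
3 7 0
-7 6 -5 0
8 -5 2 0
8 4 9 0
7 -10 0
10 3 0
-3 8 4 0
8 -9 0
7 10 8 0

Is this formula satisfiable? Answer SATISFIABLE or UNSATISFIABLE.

y7 = True:
  y3 = True:
    propagation gives y6=False, y5=True; an empty clause results — contradiction.
  y3 = False:
    propagation gives y10=False; an empty clause results — contradiction.
y7 = False:
  propagation gives y10=True; an empty clause results — contradiction.
Every branch closes, so no satisfying assignment exists.

UNSATISFIABLE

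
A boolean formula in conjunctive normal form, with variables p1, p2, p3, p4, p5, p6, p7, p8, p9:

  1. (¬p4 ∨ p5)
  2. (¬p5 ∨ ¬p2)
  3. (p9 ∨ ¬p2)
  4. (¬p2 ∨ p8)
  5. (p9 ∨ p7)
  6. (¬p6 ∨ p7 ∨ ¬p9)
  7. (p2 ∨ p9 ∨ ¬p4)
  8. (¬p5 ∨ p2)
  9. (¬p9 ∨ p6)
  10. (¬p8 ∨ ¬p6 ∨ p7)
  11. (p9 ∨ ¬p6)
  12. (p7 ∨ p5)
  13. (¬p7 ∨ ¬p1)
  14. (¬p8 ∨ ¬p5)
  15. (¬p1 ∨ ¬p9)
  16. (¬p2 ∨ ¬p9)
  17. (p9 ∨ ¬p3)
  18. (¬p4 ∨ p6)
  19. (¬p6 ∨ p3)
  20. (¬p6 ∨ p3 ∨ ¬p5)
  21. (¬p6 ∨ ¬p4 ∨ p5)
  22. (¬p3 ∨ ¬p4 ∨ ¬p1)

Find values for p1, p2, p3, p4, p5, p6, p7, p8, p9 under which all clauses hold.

p1=F  p2=F  p3=T  p4=F  p5=F  p6=T  p7=T  p8=F  p9=T

Pure literal: p1 appears only negated; assign p1 = False.
p4 occurs only negated in the remaining clauses — set p4 = False.
Try p2 = False.
  then p5 is forced to False.
  then p7 is forced to True.
The remaining clauses are satisfied by p3 = True, p6 = True, p8 = False, p9 = True.
Every clause has at least one true literal under this assignment.
Check each clause:
  1. (¬p4 ∨ p5) — ¬p4 is true.
  2. (¬p2 ∨ ¬p5) — ¬p5 is true.
  3. (¬p2 ∨ p9) — p9 is true.
  4. (p8 ∨ ¬p2) — ¬p2 is true.
  5. (p7 ∨ p9) — p9 is true.
  6. (¬p9 ∨ p7 ∨ ¬p6) — p7 is true.
  7. (p2 ∨ p9 ∨ ¬p4) — p9 is true.
  8. (¬p5 ∨ p2) — ¬p5 is true.
  9. (p6 ∨ ¬p9) — p6 is true.
  10. (p7 ∨ ¬p8 ∨ ¬p6) — ¬p8 is true.
  11. (¬p6 ∨ p9) — p9 is true.
  12. (p5 ∨ p7) — p7 is true.
  13. (¬p7 ∨ ¬p1) — ¬p1 is true.
  14. (¬p8 ∨ ¬p5) — ¬p8 is true.
  15. (¬p1 ∨ ¬p9) — ¬p1 is true.
  16. (¬p2 ∨ ¬p9) — ¬p2 is true.
  17. (¬p3 ∨ p9) — p9 is true.
  18. (p6 ∨ ¬p4) — ¬p4 is true.
  19. (¬p6 ∨ p3) — p3 is true.
  20. (¬p6 ∨ ¬p5 ∨ p3) — p3 is true.
  21. (¬p6 ∨ p5 ∨ ¬p4) — ¬p4 is true.
  22. (¬p3 ∨ ¬p4 ∨ ¬p1) — ¬p4 is true.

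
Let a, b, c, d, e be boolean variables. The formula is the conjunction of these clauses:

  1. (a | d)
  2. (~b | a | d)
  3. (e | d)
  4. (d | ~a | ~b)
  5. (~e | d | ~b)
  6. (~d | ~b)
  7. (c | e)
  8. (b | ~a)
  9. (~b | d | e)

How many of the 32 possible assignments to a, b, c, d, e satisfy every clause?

3

The models are:
  a=F b=F c=F d=T e=T
  a=F b=F c=T d=T e=F
  a=F b=F c=T d=T e=T
That's 3 in total.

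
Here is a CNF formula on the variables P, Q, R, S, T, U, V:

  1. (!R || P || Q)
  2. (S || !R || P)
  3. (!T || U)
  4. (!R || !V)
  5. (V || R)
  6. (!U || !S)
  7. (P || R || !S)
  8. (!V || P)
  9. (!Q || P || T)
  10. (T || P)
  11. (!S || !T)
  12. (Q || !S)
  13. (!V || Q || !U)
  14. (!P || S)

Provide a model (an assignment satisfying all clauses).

P = 1, Q = 1, R = 0, S = 1, T = 0, U = 0, V = 1

Check each clause:
  1. (Q || P || !R) — P is true.
  2. (P || S || !R) — P is true.
  3. (U || !T) — !T is true.
  4. (!R || !V) — !R is true.
  5. (R || V) — V is true.
  6. (!S || !U) — !U is true.
  7. (R || P || !S) — P is true.
  8. (P || !V) — P is true.
  9. (!Q || P || T) — P is true.
  10. (P || T) — P is true.
  11. (!S || !T) — !T is true.
  12. (Q || !S) — Q is true.
  13. (!U || Q || !V) — !U is true.
  14. (!P || S) — S is true.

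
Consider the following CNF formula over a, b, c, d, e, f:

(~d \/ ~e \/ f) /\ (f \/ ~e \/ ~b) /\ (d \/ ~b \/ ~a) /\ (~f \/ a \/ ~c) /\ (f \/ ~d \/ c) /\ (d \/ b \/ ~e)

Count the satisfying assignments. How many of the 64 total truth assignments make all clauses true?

Case analysis on d and f:
  d=1, f=1: b, e free; 3 ways for (a,c) × 2^2 = 12.
  d=1, f=0: remaining (a,b,c,e) ∈ {(0,0,1,0); (0,1,1,0); (1,0,1,0); (1,1,1,0)} — 4.
  d=0, f=1: 5 of the 16 assignments to (a,b,c,e) work.
  d=0, f=0: c free; 3 ways for (a,b,e) × 2^1 = 6.
Total: 12 + 4 + 5 + 6 = 27.

27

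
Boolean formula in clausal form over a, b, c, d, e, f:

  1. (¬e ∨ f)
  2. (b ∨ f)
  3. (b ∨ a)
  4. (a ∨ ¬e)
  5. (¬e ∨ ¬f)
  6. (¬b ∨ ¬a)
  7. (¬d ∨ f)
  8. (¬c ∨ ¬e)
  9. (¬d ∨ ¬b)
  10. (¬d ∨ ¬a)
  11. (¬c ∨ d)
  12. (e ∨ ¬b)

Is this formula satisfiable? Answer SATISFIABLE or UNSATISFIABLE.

SATISFIABLE

c occurs only negated in the remaining clauses — set c = False.
Try a = True.
  then b is forced to False.
  then f is forced to True.
  then e is forced to False.
  then d is forced to False.
So a=T, b=F, c=F, d=F, e=F, f=T is a satisfying assignment.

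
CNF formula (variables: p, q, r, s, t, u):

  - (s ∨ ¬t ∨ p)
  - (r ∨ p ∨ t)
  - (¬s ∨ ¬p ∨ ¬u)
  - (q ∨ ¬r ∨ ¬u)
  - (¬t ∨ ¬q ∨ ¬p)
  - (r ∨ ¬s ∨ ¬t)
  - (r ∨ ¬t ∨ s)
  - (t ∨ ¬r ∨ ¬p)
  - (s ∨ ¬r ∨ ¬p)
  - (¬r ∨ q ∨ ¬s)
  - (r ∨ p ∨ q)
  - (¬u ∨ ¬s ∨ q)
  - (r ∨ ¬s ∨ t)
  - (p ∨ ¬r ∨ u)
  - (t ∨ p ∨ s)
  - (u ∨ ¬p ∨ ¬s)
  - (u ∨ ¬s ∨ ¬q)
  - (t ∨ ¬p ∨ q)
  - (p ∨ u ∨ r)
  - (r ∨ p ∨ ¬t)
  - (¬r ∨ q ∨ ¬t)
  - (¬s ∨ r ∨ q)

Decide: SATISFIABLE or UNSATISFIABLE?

SATISFIABLE

Set p = False and propagate.
Branch on q: take q = True.
The remaining clauses are satisfied by r = True, s = True, t = True, u = True.
Every clause has at least one true literal under this assignment.
So p=F, q=T, r=T, s=T, t=T, u=T is a satisfying assignment.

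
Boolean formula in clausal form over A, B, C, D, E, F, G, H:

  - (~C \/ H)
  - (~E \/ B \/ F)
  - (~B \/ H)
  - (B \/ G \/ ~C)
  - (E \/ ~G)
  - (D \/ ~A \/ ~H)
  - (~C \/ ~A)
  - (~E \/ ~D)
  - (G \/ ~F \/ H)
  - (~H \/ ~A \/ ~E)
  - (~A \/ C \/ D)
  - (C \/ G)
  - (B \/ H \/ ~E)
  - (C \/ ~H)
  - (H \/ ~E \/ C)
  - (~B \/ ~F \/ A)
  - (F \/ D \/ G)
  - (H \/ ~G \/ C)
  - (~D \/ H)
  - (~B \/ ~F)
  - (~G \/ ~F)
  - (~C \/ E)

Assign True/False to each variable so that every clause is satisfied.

A=False, B=True, C=True, D=False, E=True, F=False, G=True, H=True

Set A = False and propagate.
For the remaining variables, B = True, C = True, D = False, E = True, F = False, G = True, H = True works.
Every clause has at least one true literal under this assignment.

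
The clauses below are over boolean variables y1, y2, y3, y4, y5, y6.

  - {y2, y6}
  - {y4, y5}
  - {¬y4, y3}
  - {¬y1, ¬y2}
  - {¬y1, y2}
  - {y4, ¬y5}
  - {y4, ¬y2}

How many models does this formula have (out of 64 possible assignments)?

6

The models are:
  y1=0 y2=0 y3=1 y4=1 y5=0 y6=1
  y1=0 y2=0 y3=1 y4=1 y5=1 y6=1
  y1=0 y2=1 y3=1 y4=1 y5=0 y6=0
  y1=0 y2=1 y3=1 y4=1 y5=0 y6=1
  y1=0 y2=1 y3=1 y4=1 y5=1 y6=0
  y1=0 y2=1 y3=1 y4=1 y5=1 y6=1
Count: 6.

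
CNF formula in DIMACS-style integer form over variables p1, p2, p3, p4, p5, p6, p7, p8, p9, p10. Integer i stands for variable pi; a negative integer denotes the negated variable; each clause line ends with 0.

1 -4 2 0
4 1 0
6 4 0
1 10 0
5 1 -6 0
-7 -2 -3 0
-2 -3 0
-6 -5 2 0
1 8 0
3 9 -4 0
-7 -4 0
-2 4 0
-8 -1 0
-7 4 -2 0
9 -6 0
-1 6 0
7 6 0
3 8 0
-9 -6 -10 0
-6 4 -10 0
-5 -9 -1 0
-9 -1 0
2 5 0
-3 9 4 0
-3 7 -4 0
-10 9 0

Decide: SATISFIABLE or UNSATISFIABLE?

UNSATISFIABLE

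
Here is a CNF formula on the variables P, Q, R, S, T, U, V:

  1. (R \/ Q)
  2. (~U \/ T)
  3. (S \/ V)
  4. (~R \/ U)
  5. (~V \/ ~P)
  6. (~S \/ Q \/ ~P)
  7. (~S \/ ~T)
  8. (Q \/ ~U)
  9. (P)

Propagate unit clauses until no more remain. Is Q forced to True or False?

True

(P) is a unit clause: P = True.
(~P \/ ~V): since P = True, the clause reduces to (~V). V = False.
(S \/ V) with V = False leaves only S, so S = True.
In (~P \/ Q \/ ~S), ~S, ~P are now false; Q must hold, so Q = True.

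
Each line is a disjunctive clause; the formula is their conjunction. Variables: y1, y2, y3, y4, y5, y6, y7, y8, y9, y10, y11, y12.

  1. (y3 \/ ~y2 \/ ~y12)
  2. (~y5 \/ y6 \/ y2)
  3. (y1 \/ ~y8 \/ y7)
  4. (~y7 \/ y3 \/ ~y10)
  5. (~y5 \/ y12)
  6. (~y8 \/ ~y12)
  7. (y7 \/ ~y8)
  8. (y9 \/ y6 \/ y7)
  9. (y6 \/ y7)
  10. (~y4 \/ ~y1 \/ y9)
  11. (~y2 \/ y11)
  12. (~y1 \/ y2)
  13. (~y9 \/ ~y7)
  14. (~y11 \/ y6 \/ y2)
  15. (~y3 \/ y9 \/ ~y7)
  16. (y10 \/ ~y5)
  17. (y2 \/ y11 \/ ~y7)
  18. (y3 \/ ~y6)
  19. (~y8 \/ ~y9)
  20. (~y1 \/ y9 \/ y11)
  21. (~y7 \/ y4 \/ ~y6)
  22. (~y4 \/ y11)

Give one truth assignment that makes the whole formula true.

y1 = T, y2 = T, y3 = T, y4 = F, y5 = F, y6 = T, y7 = F, y8 = F, y9 = T, y10 = T, y11 = T, y12 = T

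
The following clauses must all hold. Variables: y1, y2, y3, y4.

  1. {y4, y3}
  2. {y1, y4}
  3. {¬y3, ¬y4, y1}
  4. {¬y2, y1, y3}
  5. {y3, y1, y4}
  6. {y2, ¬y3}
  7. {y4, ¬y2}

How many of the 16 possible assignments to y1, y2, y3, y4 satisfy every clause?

4

The models are:
  y1=0 y2=0 y3=0 y4=1
  y1=1 y2=0 y3=0 y4=1
  y1=1 y2=1 y3=0 y4=1
  y1=1 y2=1 y3=1 y4=1
That's 4 in total.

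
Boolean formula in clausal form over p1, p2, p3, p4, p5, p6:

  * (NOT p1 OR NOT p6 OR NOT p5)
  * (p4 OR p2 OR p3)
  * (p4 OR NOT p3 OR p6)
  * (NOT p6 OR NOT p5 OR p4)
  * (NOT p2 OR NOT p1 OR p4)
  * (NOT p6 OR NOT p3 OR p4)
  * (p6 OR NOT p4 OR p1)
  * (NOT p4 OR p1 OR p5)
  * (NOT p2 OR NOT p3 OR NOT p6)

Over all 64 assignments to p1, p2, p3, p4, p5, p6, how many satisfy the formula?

17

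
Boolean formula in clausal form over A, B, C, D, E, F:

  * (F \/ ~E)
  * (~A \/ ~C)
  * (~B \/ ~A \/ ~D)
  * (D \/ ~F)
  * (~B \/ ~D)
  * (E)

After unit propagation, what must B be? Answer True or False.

False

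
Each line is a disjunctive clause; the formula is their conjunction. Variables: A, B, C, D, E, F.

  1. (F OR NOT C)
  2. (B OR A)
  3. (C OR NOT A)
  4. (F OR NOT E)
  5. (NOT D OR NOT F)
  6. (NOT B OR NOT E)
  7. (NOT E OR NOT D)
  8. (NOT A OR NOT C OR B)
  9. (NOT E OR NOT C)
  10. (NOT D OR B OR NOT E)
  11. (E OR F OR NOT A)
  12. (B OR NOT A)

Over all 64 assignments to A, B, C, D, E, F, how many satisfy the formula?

5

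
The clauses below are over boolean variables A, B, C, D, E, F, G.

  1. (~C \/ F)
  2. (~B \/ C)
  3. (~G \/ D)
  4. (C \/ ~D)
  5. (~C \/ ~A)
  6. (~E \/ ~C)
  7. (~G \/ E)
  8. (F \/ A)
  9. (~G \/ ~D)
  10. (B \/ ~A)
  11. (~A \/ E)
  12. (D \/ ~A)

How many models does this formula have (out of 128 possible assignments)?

6

Satisfying assignments:
  A=0 B=0 C=0 D=0 E=0 F=1 G=0
  A=0 B=0 C=0 D=0 E=1 F=1 G=0
  A=0 B=0 C=1 D=0 E=0 F=1 G=0
  A=0 B=0 C=1 D=1 E=0 F=1 G=0
  A=0 B=1 C=1 D=0 E=0 F=1 G=0
  A=0 B=1 C=1 D=1 E=0 F=1 G=0
That's 6 in total.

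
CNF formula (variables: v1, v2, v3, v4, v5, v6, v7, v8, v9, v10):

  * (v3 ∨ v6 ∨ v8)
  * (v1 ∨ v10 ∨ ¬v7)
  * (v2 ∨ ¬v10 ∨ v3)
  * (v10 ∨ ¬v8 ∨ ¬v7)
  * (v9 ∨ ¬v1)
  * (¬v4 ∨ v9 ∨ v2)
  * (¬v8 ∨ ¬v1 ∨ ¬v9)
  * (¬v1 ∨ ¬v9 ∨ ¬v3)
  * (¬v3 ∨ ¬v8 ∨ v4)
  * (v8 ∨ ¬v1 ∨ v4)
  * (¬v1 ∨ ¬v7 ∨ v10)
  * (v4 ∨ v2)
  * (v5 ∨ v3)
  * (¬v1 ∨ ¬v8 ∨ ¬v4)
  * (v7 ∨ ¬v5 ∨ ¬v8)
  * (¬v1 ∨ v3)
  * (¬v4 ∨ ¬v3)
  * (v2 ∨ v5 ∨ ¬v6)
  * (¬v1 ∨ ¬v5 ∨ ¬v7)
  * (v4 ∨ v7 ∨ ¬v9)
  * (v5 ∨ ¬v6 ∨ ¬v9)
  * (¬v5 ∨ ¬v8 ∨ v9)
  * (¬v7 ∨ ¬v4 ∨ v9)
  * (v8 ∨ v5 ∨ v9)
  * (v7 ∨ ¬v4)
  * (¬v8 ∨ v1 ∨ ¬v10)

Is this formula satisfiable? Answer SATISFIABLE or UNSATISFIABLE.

v2 occurs only positively in the remaining clauses — set v2 = True.
Try v1 = False.
Branch on v3: take v3 = False.
  then v5 is forced to True.
Try v4 = False.
The remaining clauses are satisfied by v6 = True, v7 = True, v8 = False, v9 = True, v10 = True.
Every clause has at least one true literal under this assignment.
So v1=F  v2=T  v3=F  v4=F  v5=T  v6=T  v7=T  v8=F  v9=T  v10=T is a satisfying assignment.

SATISFIABLE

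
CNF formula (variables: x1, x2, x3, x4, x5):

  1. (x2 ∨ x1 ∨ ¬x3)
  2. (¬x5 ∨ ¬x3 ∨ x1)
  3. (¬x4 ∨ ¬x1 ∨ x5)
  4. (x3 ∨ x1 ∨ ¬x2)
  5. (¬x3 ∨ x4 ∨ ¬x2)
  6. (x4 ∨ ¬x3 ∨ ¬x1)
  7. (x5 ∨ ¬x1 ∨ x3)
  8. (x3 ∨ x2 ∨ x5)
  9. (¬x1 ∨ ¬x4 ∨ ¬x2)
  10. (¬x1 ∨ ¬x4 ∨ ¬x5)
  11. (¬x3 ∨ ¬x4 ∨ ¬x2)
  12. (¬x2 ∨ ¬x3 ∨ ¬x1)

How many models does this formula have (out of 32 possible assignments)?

4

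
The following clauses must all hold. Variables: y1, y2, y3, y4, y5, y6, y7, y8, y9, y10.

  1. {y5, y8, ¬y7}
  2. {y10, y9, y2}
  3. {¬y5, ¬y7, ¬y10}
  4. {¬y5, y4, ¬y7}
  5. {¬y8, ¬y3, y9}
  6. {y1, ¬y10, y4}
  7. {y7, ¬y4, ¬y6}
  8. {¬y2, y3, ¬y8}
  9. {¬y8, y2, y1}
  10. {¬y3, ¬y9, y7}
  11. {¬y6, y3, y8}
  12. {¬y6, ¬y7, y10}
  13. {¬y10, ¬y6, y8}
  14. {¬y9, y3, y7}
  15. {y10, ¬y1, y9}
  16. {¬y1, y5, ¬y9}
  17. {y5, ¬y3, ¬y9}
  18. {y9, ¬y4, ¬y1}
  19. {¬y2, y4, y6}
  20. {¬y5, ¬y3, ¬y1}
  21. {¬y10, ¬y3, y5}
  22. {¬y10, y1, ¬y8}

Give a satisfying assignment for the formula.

y1=0  y2=0  y3=1  y4=1  y5=1  y6=0  y7=0  y8=0  y9=0  y10=1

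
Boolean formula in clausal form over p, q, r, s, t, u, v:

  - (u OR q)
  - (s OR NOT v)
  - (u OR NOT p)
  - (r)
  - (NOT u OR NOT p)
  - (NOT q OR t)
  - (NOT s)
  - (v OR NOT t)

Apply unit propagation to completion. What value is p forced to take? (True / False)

False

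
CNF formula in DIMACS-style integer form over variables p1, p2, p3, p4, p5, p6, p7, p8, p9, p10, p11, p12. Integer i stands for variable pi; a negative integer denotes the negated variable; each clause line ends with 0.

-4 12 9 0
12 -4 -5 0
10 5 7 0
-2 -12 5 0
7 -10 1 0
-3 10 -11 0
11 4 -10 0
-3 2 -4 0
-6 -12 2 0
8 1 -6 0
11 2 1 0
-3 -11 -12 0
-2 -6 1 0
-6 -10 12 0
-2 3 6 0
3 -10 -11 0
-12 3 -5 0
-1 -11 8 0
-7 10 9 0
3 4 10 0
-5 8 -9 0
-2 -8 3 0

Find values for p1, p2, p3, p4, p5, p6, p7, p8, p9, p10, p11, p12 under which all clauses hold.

p1=False  p2=True  p3=True  p4=True  p5=True  p6=False  p7=False  p8=True  p9=False  p10=False  p11=False  p12=True

Check each clause:
  1. (~p4 \/ p12 \/ p9) — p12 is true.
  2. (~p4 \/ p12 \/ ~p5) — p12 is true.
  3. (p5 \/ p7 \/ p10) — p5 is true.
  4. (~p2 \/ p5 \/ ~p12) — p5 is true.
  5. (p1 \/ p7 \/ ~p10) — ~p10 is true.
  6. (p10 \/ ~p3 \/ ~p11) — ~p11 is true.
  7. (p11 \/ p4 \/ ~p10) — p4 is true.
  8. (~p4 \/ ~p3 \/ p2) — p2 is true.
  9. (~p12 \/ ~p6 \/ p2) — p2 is true.
  10. (p1 \/ p8 \/ ~p6) — p8 is true.
  11. (p2 \/ p11 \/ p1) — p2 is true.
  12. (~p11 \/ ~p3 \/ ~p12) — ~p11 is true.
  13. (~p2 \/ ~p6 \/ p1) — ~p6 is true.
  14. (~p10 \/ p12 \/ ~p6) — ~p6 is true.
  15. (p6 \/ ~p2 \/ p3) — p3 is true.
  16. (~p11 \/ p3 \/ ~p10) — p3 is true.
  17. (p3 \/ ~p5 \/ ~p12) — p3 is true.
  18. (~p11 \/ p8 \/ ~p1) — p8 is true.
  19. (~p7 \/ p10 \/ p9) — ~p7 is true.
  20. (p10 \/ p4 \/ p3) — p3 is true.
  21. (~p5 \/ p8 \/ ~p9) — p8 is true.
  22. (~p8 \/ p3 \/ ~p2) — p3 is true.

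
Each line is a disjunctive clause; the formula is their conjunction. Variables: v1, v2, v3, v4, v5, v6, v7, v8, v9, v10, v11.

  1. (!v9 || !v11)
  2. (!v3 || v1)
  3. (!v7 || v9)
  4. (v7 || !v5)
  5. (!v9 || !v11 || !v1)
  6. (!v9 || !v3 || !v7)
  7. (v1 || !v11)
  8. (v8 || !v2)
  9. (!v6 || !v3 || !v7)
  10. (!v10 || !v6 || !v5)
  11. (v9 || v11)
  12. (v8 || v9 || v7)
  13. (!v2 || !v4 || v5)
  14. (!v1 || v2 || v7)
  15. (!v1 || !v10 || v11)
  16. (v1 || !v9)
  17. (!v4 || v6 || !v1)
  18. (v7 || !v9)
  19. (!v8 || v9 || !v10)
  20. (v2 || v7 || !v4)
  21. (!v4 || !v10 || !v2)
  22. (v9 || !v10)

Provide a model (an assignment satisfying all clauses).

v1=True, v2=False, v3=False, v4=True, v5=False, v6=True, v7=True, v8=False, v9=True, v10=False, v11=False

Check each clause:
  1. (!v11 || !v9) — !v11 is true.
  2. (v1 || !v3) — v1 is true.
  3. (!v7 || v9) — v9 is true.
  4. (v7 || !v5) — !v5 is true.
  5. (!v9 || !v1 || !v11) — !v11 is true.
  6. (!v7 || !v3 || !v9) — !v3 is true.
  7. (!v11 || v1) — v1 is true.
  8. (!v2 || v8) — !v2 is true.
  9. (!v6 || !v7 || !v3) — !v3 is true.
  10. (!v5 || !v6 || !v10) — !v5 is true.
  11. (v11 || v9) — v9 is true.
  12. (v8 || v7 || v9) — v9 is true.
  13. (v5 || !v2 || !v4) — !v2 is true.
  14. (v7 || v2 || !v1) — v7 is true.
  15. (v11 || !v1 || !v10) — !v10 is true.
  16. (v1 || !v9) — v1 is true.
  17. (!v1 || !v4 || v6) — v6 is true.
  18. (v7 || !v9) — v7 is true.
  19. (v9 || !v8 || !v10) — !v8 is true.
  20. (!v4 || v2 || v7) — v7 is true.
  21. (!v4 || !v2 || !v10) — !v10 is true.
  22. (v9 || !v10) — v9 is true.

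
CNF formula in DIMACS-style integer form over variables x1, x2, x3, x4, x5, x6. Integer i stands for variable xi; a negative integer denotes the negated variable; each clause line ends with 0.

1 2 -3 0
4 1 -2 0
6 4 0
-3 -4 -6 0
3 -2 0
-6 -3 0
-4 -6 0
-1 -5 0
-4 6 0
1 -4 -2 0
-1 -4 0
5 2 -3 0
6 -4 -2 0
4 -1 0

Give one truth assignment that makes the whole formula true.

x1=F, x2=F, x3=F, x4=F, x5=T, x6=T

Set x1 = False and propagate.
For the remaining variables, x2 = False, x3 = False, x4 = False, x5 = True, x6 = True works.
Every clause has at least one true literal under this assignment.
Check each clause:
  1. (x1 | x2 | ~x3) — ~x3 is true.
  2. (~x2 | x1 | x4) — ~x2 is true.
  3. (x6 | x4) — x6 is true.
  4. (~x6 | ~x3 | ~x4) — ~x4 is true.
  5. (x3 | ~x2) — ~x2 is true.
  6. (~x3 | ~x6) — ~x3 is true.
  7. (~x6 | ~x4) — ~x4 is true.
  8. (~x5 | ~x1) — ~x1 is true.
  9. (x6 | ~x4) — ~x4 is true.
  10. (x1 | ~x4 | ~x2) — ~x4 is true.
  11. (~x4 | ~x1) — ~x4 is true.
  12. (x2 | x5 | ~x3) — ~x3 is true.
  13. (~x2 | x6 | ~x4) — ~x4 is true.
  14. (x4 | ~x1) — ~x1 is true.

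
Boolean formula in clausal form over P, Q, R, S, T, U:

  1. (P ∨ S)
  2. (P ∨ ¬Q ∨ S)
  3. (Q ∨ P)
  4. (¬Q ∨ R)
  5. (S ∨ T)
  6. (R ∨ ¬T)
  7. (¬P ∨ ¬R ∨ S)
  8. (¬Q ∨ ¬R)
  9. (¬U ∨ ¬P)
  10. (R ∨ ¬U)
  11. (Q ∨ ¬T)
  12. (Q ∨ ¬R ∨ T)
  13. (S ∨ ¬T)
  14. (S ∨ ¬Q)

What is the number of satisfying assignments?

1

Satisfying assignments:
  P=T Q=F R=F S=T T=F U=F
That's 1 in total.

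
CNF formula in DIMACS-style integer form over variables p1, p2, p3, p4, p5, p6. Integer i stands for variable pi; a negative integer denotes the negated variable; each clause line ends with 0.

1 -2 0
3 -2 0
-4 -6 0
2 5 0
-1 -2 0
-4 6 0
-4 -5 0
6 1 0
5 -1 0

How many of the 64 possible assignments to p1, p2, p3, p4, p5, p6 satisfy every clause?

6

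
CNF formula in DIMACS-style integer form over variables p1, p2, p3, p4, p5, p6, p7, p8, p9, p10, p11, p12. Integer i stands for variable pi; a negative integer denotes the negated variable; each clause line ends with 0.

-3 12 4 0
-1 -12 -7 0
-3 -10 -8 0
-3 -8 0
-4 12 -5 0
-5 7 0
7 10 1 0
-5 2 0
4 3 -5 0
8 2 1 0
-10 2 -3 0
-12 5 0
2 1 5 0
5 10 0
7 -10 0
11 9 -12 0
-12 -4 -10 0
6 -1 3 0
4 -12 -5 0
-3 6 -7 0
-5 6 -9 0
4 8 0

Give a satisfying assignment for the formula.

p1 = T, p2 = F, p3 = F, p4 = T, p5 = F, p6 = T, p7 = T, p8 = T, p9 = T, p10 = T, p11 = T, p12 = F

Pure literal: p6 appears only positively; assign p6 = True.
p11 occurs only positively in the remaining clauses — set p11 = True.
Set p1 = True and propagate.
Try p2 = False.
  then p5 is forced to False.
  then p12 is forced to False.
  then p10 is forced to True.
  then p3 is forced to False.
  then p7 is forced to True.
Branch on p4: take p4 = True.
p8, p9 are now unconstrained; take p8 = True, p9 = True.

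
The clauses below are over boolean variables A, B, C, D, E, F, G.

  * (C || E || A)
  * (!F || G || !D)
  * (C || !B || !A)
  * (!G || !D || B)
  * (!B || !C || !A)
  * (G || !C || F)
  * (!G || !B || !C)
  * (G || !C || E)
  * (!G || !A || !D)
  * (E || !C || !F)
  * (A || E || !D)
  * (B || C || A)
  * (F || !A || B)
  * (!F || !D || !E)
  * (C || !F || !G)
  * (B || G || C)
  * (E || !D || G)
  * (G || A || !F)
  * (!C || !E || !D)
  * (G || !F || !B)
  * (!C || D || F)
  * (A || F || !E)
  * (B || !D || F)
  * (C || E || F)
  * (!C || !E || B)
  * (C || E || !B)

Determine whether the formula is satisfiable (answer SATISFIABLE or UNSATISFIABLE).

C = True:
  F = True:
    propagation gives E=True, D=False, B=True, A=False; an empty clause results — contradiction.
  F = False:
    propagation gives G=True, B=False, D=False; an empty clause results — contradiction.
C = False:
  F = True:
    propagation gives G=False, D=False, B=True; an empty clause results — contradiction.
  F = False:
    propagation gives E=True, A=True, B=False; an empty clause results — contradiction.
Every branch closes, so no satisfying assignment exists.

UNSATISFIABLE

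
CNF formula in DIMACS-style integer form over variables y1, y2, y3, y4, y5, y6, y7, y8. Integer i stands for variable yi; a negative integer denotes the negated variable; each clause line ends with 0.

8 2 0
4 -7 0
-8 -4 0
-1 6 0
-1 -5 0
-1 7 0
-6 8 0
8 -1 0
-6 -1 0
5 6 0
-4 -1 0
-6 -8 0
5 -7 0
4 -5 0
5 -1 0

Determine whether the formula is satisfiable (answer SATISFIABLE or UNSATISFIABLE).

SATISFIABLE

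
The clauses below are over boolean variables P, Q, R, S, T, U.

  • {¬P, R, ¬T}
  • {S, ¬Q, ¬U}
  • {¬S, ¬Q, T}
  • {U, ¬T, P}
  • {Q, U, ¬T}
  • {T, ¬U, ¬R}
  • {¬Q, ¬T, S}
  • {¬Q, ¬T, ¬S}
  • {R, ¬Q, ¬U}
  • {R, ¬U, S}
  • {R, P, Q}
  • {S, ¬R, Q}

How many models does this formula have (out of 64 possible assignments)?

11

Split on Q, then T.
  Q=T, T=T: a clause becomes empty — 0.
  Q=T, T=F: remaining (P,R,S,U) ∈ {(F,F,F,F); (F,T,F,F); (T,F,F,F); (T,T,F,F)} — 4.
  Q=F, T=T: remaining (P,R,S,U) ∈ {(F,T,T,T); (T,T,T,T)} — 2.
  Q=F, T=F: 5 of the 16 assignments to (P,R,S,U) work.
Total: 0 + 4 + 2 + 5 = 11.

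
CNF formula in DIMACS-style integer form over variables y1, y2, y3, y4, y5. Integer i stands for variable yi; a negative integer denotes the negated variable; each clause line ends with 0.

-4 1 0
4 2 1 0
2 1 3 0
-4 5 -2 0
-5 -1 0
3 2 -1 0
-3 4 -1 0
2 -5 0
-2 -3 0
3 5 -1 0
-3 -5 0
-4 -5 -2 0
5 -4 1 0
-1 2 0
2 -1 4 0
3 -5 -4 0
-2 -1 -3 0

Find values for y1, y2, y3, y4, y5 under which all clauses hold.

Try y1 = False.
  then y4 is forced to False.
  then y2 is forced to True.
  then y3 is forced to False.
y5 is now unconstrained; take y5 = False.

y1 = F, y2 = T, y3 = F, y4 = F, y5 = F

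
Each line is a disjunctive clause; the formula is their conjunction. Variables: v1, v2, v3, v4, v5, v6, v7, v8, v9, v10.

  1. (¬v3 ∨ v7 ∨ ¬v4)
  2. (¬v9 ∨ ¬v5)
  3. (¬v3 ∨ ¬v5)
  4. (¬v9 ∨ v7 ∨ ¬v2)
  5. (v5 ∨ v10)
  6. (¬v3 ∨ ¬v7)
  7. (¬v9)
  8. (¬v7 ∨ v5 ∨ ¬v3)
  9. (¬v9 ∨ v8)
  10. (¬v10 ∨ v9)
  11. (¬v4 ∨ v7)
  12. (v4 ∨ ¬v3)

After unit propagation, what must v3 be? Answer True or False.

False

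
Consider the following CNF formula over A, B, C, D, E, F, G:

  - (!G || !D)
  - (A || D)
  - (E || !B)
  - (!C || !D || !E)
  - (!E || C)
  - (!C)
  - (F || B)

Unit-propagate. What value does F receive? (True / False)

Unit clause (!C) sets C = False.
(C || !E): since C = False, the clause reduces to (!E). E = False.
(!B || E) with E = False leaves only !B, so B = False.
(F || B) with B = False leaves only F, so F = True.

True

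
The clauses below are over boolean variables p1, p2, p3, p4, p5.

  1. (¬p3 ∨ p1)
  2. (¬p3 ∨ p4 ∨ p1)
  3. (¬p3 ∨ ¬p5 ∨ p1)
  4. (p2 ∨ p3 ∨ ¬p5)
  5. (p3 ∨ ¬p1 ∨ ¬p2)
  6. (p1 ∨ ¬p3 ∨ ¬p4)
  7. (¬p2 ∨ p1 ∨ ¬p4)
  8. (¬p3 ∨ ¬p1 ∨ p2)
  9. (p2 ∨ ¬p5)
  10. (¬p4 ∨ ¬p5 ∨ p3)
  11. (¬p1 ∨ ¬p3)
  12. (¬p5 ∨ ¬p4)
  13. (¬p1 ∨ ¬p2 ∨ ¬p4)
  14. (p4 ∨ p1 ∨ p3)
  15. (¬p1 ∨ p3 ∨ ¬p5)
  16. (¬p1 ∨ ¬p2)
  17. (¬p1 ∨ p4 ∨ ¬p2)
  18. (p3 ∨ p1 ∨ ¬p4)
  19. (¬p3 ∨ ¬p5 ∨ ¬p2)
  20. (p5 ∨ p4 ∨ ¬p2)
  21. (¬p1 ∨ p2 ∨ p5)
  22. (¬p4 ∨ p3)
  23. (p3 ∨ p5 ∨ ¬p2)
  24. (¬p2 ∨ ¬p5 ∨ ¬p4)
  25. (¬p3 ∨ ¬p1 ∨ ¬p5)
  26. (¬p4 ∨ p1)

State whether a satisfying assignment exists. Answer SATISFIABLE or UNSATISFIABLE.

p1 = True:
  propagation gives p3=False, p2=False, p5=False; an empty clause results — contradiction.
p1 = False:
  propagation gives p3=False, p4=True; an empty clause results — contradiction.
Every branch closes, so no satisfying assignment exists.

UNSATISFIABLE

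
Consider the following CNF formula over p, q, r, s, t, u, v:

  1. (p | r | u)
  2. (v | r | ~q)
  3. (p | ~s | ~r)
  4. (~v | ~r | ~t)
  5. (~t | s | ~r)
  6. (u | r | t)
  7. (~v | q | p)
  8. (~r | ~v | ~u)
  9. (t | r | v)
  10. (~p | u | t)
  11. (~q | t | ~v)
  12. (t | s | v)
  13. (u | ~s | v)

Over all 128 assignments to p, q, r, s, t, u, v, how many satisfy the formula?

Case analysis on r and v:
  r=T, v=T: a clause becomes empty — 0.
  r=T, v=F: remaining (p,q,s,t,u) ∈ {(T,F,T,F,T); (T,F,T,T,T); (T,T,T,F,T); (T,T,T,T,T)} — 4.
  r=F, v=T: s free; 6 ways for (p,q,t,u) × 2^1 = 12.
  r=F, v=F: 5 of the 32 assignments to (p,q,s,t,u) work.
Total: 0 + 4 + 12 + 5 = 21.

21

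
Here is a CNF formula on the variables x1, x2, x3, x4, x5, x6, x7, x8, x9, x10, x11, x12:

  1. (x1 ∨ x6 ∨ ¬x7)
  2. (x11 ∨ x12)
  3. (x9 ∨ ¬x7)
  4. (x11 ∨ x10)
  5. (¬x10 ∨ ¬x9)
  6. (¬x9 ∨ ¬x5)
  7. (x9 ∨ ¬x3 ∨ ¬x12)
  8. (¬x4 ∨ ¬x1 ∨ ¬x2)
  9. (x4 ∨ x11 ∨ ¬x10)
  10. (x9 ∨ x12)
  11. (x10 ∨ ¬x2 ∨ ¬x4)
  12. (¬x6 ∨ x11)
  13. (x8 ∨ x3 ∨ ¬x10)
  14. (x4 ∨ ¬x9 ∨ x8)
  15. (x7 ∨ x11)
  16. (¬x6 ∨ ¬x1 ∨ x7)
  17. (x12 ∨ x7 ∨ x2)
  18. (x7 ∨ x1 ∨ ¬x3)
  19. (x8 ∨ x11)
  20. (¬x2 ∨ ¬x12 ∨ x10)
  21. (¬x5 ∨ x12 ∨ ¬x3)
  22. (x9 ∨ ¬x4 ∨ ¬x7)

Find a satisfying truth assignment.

x1=1  x2=0  x3=1  x4=1  x5=0  x6=0  x7=1  x8=1  x9=1  x10=0  x11=1  x12=1

Check each clause:
  1. (x1 ∨ ¬x7 ∨ x6) — x1 is true.
  2. (x11 ∨ x12) — x11 is true.
  3. (x9 ∨ ¬x7) — x9 is true.
  4. (x11 ∨ x10) — x11 is true.
  5. (¬x10 ∨ ¬x9) — ¬x10 is true.
  6. (¬x9 ∨ ¬x5) — ¬x5 is true.
  7. (x9 ∨ ¬x12 ∨ ¬x3) — x9 is true.
  8. (¬x1 ∨ ¬x4 ∨ ¬x2) — ¬x2 is true.
  9. (¬x10 ∨ x4 ∨ x11) — x11 is true.
  10. (x9 ∨ x12) — x9 is true.
  11. (x10 ∨ ¬x2 ∨ ¬x4) — ¬x2 is true.
  12. (x11 ∨ ¬x6) — ¬x6 is true.
  13. (x8 ∨ x3 ∨ ¬x10) — x8 is true.
  14. (¬x9 ∨ x8 ∨ x4) — x8 is true.
  15. (x7 ∨ x11) — x11 is true.
  16. (x7 ∨ ¬x1 ∨ ¬x6) — ¬x6 is true.
  17. (x7 ∨ x12 ∨ x2) — x12 is true.
  18. (¬x3 ∨ x1 ∨ x7) — x1 is true.
  19. (x11 ∨ x8) — x8 is true.
  20. (x10 ∨ ¬x2 ∨ ¬x12) — ¬x2 is true.
  21. (¬x3 ∨ x12 ∨ ¬x5) — ¬x5 is true.
  22. (¬x4 ∨ ¬x7 ∨ x9) — x9 is true.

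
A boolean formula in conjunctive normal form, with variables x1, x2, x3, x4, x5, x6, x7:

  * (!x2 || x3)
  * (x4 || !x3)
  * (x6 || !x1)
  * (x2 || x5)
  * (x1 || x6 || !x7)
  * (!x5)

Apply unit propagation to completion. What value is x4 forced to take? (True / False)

(!x5) is a unit clause: x5 = False.
From (x5 || x2) and x5 = False: x2 = True.
(x3 || !x2): since x2 = True, the clause reduces to (x3). x3 = True.
From (x4 || !x3) and x3 = True: x4 = True.

True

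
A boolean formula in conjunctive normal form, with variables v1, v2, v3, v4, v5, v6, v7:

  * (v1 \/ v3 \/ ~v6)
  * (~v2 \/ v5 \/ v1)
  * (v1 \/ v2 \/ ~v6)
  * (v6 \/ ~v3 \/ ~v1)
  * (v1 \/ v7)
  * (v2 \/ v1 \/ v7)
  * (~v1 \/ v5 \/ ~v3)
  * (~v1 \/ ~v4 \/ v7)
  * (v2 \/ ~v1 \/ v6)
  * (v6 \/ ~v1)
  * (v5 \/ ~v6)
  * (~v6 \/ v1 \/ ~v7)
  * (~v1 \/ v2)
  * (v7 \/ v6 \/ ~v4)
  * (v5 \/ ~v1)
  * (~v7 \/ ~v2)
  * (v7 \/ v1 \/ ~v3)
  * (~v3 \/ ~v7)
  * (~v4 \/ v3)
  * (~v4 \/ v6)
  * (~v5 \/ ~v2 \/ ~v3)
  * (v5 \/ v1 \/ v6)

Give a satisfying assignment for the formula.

v1 = T, v2 = T, v3 = F, v4 = F, v5 = T, v6 = T, v7 = F

Check each clause:
  1. (~v6 \/ v1 \/ v3) — v1 is true.
  2. (v5 \/ v1 \/ ~v2) — v1 is true.
  3. (~v6 \/ v1 \/ v2) — v1 is true.
  4. (~v1 \/ ~v3 \/ v6) — ~v3 is true.
  5. (v7 \/ v1) — v1 is true.
  6. (v1 \/ v2 \/ v7) — v1 is true.
  7. (~v1 \/ ~v3 \/ v5) — v5 is true.
  8. (~v4 \/ v7 \/ ~v1) — ~v4 is true.
  9. (~v1 \/ v6 \/ v2) — v2 is true.
  10. (~v1 \/ v6) — v6 is true.
  11. (v5 \/ ~v6) — v5 is true.
  12. (v1 \/ ~v6 \/ ~v7) — v1 is true.
  13. (v2 \/ ~v1) — v2 is true.
  14. (~v4 \/ v7 \/ v6) — ~v4 is true.
  15. (v5 \/ ~v1) — v5 is true.
  16. (~v2 \/ ~v7) — ~v7 is true.
  17. (~v3 \/ v1 \/ v7) — v1 is true.
  18. (~v3 \/ ~v7) — ~v7 is true.
  19. (~v4 \/ v3) — ~v4 is true.
  20. (v6 \/ ~v4) — ~v4 is true.
  21. (~v5 \/ ~v3 \/ ~v2) — ~v3 is true.
  22. (v6 \/ v5 \/ v1) — v1 is true.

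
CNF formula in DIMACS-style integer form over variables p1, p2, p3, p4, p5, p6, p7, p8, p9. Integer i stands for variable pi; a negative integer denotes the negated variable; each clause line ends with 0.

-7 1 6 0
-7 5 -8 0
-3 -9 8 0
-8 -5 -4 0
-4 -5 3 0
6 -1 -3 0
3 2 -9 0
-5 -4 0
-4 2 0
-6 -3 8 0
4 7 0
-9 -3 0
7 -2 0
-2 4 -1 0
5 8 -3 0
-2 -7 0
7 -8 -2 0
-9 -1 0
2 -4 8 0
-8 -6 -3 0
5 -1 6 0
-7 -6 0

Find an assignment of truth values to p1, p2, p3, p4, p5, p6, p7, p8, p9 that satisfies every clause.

p9 occurs only negated in the remaining clauses — set p9 = False.
Branch on p1: take p1 = True.
Try p2 = False.
  then p4 is forced to False.
  then p7 is forced to True.
  then p6 is forced to False.
  then p3 is forced to False.
  then p5 is forced to True.
p8 is now unconstrained; take p8 = True.

p1=True, p2=False, p3=False, p4=False, p5=True, p6=False, p7=True, p8=True, p9=False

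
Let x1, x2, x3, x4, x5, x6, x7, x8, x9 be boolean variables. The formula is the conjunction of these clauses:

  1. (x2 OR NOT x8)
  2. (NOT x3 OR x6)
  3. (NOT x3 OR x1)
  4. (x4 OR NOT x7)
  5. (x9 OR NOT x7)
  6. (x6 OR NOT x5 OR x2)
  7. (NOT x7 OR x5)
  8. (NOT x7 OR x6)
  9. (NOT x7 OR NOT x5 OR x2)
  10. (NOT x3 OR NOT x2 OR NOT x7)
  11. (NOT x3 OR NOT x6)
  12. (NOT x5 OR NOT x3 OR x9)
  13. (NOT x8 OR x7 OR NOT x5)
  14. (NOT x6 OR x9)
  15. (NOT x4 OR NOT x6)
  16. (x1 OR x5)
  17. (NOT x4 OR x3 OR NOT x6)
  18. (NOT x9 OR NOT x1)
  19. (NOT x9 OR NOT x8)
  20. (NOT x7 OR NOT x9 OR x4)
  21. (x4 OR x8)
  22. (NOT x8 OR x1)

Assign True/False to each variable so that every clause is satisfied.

x1 = False, x2 = True, x3 = False, x4 = True, x5 = True, x6 = False, x7 = False, x8 = False, x9 = True

Check each clause:
  1. (NOT x8 OR x2) — NOT x8 is true.
  2. (x6 OR NOT x3) — NOT x3 is true.
  3. (NOT x3 OR x1) — NOT x3 is true.
  4. (x4 OR NOT x7) — NOT x7 is true.
  5. (NOT x7 OR x9) — x9 is true.
  6. (NOT x5 OR x6 OR x2) — x2 is true.
  7. (x5 OR NOT x7) — NOT x7 is true.
  8. (x6 OR NOT x7) — NOT x7 is true.
  9. (x2 OR NOT x5 OR NOT x7) — NOT x7 is true.
  10. (NOT x3 OR NOT x7 OR NOT x2) — NOT x7 is true.
  11. (NOT x3 OR NOT x6) — NOT x6 is true.
  12. (NOT x5 OR NOT x3 OR x9) — x9 is true.
  13. (x7 OR NOT x5 OR NOT x8) — NOT x8 is true.
  14. (x9 OR NOT x6) — x9 is true.
  15. (NOT x6 OR NOT x4) — NOT x6 is true.
  16. (x5 OR x1) — x5 is true.
  17. (NOT x6 OR x3 OR NOT x4) — NOT x6 is true.
  18. (NOT x9 OR NOT x1) — NOT x1 is true.
  19. (NOT x9 OR NOT x8) — NOT x8 is true.
  20. (x4 OR NOT x9 OR NOT x7) — NOT x7 is true.
  21. (x4 OR x8) — x4 is true.
  22. (NOT x8 OR x1) — NOT x8 is true.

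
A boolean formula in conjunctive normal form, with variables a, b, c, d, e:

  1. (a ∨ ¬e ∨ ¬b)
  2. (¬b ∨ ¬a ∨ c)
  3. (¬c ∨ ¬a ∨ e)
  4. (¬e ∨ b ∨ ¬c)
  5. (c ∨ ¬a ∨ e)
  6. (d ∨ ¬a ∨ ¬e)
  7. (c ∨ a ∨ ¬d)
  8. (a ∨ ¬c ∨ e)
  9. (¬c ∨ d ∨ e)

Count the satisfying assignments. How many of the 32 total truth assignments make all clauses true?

Satisfying assignments:
  a=F b=F c=F d=F e=F
  a=F b=F c=F d=F e=T
  a=F b=T c=F d=F e=F
  a=T b=F c=F d=T e=T
  a=T b=T c=T d=T e=T
That's 5 in total.

5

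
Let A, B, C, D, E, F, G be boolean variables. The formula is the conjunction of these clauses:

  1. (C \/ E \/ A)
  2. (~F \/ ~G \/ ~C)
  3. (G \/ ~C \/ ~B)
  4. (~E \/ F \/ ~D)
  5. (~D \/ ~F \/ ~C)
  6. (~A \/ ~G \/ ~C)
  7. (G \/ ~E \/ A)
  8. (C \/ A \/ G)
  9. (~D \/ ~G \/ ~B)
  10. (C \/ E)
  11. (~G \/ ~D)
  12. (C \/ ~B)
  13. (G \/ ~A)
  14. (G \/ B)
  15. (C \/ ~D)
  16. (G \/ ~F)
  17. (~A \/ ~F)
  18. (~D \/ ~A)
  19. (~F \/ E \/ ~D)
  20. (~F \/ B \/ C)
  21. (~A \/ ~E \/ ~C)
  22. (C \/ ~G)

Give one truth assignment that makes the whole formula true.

A=False, B=True, C=True, D=False, E=False, F=False, G=True

D occurs only negated in the remaining clauses — set D = False.
Try A = False.
Try B = True.
  then C is forced to True.
  then G is forced to True.
  then F is forced to False.
E is now unconstrained; take E = False.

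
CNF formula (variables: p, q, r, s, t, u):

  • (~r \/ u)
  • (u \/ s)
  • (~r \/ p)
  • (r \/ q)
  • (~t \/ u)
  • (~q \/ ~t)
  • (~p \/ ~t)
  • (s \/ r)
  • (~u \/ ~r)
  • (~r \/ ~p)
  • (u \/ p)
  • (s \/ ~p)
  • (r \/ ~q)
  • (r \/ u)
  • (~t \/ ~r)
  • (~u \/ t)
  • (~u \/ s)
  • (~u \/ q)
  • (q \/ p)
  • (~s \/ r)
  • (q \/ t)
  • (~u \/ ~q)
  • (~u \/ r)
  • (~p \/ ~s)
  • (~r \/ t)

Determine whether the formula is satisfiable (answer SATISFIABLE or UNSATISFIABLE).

UNSATISFIABLE

r = True:
  propagation gives u=True; an empty clause results — contradiction.
r = False:
  propagation gives q=True; an empty clause results — contradiction.
Every branch closes, so no satisfying assignment exists.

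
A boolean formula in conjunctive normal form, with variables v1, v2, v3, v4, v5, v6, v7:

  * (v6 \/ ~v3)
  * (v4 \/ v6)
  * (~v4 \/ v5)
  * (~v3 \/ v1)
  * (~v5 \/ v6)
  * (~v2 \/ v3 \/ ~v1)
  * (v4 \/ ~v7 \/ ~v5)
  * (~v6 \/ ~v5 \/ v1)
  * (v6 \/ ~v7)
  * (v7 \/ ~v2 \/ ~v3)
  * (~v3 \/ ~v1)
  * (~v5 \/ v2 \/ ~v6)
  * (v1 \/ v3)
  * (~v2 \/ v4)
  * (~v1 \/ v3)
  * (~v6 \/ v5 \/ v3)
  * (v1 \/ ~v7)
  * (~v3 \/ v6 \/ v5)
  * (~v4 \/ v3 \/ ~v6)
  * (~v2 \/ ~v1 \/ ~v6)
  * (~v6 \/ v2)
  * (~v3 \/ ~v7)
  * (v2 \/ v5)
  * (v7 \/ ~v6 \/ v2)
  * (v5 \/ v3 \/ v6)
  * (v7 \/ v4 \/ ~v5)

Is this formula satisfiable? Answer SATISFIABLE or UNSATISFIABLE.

UNSATISFIABLE

v6 = True:
  propagation gives v2=True, v4=True, v5=True, v1=True; an empty clause results — contradiction.
v6 = False:
  propagation gives v3=False, v4=True, v5=True; an empty clause results — contradiction.
Every branch closes, so no satisfying assignment exists.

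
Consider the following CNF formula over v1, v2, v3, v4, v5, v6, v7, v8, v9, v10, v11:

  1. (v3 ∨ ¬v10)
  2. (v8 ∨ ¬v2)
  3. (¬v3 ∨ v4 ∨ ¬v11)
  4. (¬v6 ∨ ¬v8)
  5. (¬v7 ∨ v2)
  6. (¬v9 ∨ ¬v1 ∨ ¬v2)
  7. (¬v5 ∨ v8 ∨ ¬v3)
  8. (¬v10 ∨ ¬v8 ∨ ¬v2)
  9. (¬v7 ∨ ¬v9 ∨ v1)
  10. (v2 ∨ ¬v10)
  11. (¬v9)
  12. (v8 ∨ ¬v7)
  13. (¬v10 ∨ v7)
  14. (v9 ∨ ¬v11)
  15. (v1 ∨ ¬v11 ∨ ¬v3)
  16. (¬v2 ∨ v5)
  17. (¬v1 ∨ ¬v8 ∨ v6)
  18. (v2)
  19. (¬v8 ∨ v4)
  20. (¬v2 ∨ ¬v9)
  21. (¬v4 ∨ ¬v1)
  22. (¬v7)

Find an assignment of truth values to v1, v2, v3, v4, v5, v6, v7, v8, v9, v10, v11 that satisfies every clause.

v1=0, v2=1, v3=0, v4=1, v5=1, v6=0, v7=0, v8=1, v9=0, v10=0, v11=0

Check each clause:
  1. (¬v10 ∨ v3) — ¬v10 is true.
  2. (¬v2 ∨ v8) — v8 is true.
  3. (v4 ∨ ¬v11 ∨ ¬v3) — ¬v11 is true.
  4. (¬v6 ∨ ¬v8) — ¬v6 is true.
  5. (v2 ∨ ¬v7) — ¬v7 is true.
  6. (¬v1 ∨ ¬v9 ∨ ¬v2) — ¬v1 is true.
  7. (¬v5 ∨ ¬v3 ∨ v8) — v8 is true.
  8. (¬v8 ∨ ¬v10 ∨ ¬v2) — ¬v10 is true.
  9. (¬v7 ∨ ¬v9 ∨ v1) — ¬v7 is true.
  10. (¬v10 ∨ v2) — v2 is true.
  11. (¬v9) — ¬v9 is true.
  12. (v8 ∨ ¬v7) — v8 is true.
  13. (¬v10 ∨ v7) — ¬v10 is true.
  14. (v9 ∨ ¬v11) — ¬v11 is true.
  15. (v1 ∨ ¬v11 ∨ ¬v3) — ¬v3 is true.
  16. (¬v2 ∨ v5) — v5 is true.
  17. (¬v1 ∨ v6 ∨ ¬v8) — ¬v1 is true.
  18. (v2) — v2 is true.
  19. (v4 ∨ ¬v8) — v4 is true.
  20. (¬v9 ∨ ¬v2) — ¬v9 is true.
  21. (¬v1 ∨ ¬v4) — ¬v1 is true.
  22. (¬v7) — ¬v7 is true.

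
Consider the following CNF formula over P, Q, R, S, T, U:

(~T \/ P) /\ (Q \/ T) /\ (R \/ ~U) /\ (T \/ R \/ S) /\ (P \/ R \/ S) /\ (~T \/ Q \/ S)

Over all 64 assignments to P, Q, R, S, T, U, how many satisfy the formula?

19

Case analysis on T and R:
  T=1, R=1: U free; 3 ways for (P,Q,S) × 2^1 = 6.
  T=1, R=0: remaining (P,Q,S,U) ∈ {(1,0,1,0); (1,1,0,0); (1,1,1,0)} — 3.
  T=0, R=1: forces Q=1; P, S, U free → 2^3 = 8.
  T=0, R=0: remaining (P,Q,S,U) ∈ {(0,1,1,0); (1,1,1,0)} — 2.
Total: 6 + 3 + 8 + 2 = 19.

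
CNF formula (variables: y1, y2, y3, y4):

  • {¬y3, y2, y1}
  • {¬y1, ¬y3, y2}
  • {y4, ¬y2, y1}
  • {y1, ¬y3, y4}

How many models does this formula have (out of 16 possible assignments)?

Split on y1, then y2.
  y1=T, y2=T: remaining (y3,y4) ∈ {(F,F); (F,T); (T,F); (T,T)} — 4.
  y1=T, y2=F: remaining (y3,y4) ∈ {(F,F); (F,T)} — 2.
  y1=F, y2=T: remaining (y3,y4) ∈ {(F,T); (T,T)} — 2.
  y1=F, y2=F: remaining (y3,y4) ∈ {(F,F); (F,T)} — 2.
Total: 4 + 2 + 2 + 2 = 10.

10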